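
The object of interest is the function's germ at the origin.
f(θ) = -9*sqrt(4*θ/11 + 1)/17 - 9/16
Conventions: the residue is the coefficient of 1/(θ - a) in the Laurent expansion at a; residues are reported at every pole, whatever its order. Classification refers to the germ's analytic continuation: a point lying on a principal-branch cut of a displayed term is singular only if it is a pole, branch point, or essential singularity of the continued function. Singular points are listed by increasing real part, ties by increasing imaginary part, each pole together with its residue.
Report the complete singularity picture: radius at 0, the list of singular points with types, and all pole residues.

Radius of convergence at 0: 11/4.
At -11/4: an algebraic (square-root) branch point.

Branch term (-9/17)*sqrt(1 - θ/(-11/4)): its argument vanishes at θ = -11/4, a square-root branch point, modulus 11/4.
The radius of convergence is the smallest modulus among the singular points: 11/4.


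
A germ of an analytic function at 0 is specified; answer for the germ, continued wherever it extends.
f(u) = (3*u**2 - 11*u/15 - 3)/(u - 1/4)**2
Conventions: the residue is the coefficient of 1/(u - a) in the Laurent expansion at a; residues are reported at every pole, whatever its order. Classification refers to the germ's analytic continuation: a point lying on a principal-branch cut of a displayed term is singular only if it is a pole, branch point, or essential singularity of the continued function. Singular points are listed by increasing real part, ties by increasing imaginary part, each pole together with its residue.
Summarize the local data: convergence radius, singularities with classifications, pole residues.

Radius of convergence at 0: 1/4.
At 1/4: a pole of order 2; residue 23/30.

Denominator factor (u - 1/4)^2: pole of order 2 at 1/4, modulus 1/4.
The radius of convergence is the smallest modulus among the singular points: 1/4.
At the order-2 pole 1/4 set g(u) = (u - (1/4))^2*f(u) = 3*u**2 - 11*u/15 - 3.
Order-2 pole: residue = g'(a); g'(1/4) = 23/30, so the residue is 23/30.


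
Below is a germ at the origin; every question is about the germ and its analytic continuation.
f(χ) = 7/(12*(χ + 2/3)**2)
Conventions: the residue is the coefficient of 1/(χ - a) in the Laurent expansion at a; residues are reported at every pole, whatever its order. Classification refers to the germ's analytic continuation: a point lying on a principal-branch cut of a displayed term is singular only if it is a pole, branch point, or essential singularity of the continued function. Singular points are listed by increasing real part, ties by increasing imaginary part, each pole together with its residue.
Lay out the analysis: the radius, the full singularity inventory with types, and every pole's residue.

Denominator factor (χ + 2/3)^2: pole of order 2 at -2/3, modulus 2/3.
The radius of convergence is the smallest modulus among the singular points: 2/3.
At the order-2 pole -2/3 set g(χ) = (χ - (-2/3))^2*f(χ) = 7/12.
Order-2 pole: residue = g'(a); g'(-2/3) = 0, so the residue is 0.

Radius of convergence at 0: 2/3.
At -2/3: a pole of order 2; residue 0.


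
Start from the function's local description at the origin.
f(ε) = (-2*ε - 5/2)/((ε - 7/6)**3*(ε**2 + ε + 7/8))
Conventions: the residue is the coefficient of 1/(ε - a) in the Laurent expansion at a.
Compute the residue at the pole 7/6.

At the order-3 pole 7/6 set g(ε) = (ε - (7/6))^3*f(ε) = (-2*ε - 5/2)/(ε**2 + ε + 7/8).
Order-3 pole: residue = g''(a)/2; g''(7/6) = -2175552/2941225, so the residue is -1087776/2941225.

The residue is -1087776/2941225.


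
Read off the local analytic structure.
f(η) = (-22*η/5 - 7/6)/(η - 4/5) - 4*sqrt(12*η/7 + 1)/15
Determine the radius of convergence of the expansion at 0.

The radius of convergence is 7/12.

Denominator factor (η - 4/5): pole of order 1 at 4/5, modulus 4/5.
Branch term (-4/15)*sqrt(1 - η/(-7/12)): its argument vanishes at η = -7/12, a square-root branch point, modulus 7/12.
The radius of convergence is the smallest modulus among the singular points: 7/12.


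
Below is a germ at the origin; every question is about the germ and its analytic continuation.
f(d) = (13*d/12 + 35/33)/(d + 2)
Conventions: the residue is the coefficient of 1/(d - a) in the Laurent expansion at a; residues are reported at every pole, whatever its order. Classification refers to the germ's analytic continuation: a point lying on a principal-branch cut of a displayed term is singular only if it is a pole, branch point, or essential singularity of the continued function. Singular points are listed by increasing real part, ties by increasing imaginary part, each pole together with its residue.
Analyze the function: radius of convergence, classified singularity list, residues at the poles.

Denominator factor (d + 2): pole of order 1 at -2, modulus 2.
The radius of convergence is the smallest modulus among the singular points: 2.
At the order-1 pole -2 set g(d) = (d - (-2))*f(d) = 13*d/12 + 35/33.
Simple pole: residue = g(a) at a = -2, which is -73/66.

Radius of convergence at 0: 2.
At -2: a pole of order 1; residue -73/66.


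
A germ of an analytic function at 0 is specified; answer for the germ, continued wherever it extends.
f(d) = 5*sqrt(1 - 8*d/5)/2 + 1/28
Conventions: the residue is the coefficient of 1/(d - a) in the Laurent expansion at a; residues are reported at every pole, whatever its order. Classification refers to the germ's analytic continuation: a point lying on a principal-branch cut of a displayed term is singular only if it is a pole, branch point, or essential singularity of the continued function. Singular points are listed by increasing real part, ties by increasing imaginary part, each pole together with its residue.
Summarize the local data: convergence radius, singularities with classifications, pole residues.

Branch term (5/2)*sqrt(1 - d/(5/8)): its argument vanishes at d = 5/8, a square-root branch point, modulus 5/8.
The radius of convergence is the smallest modulus among the singular points: 5/8.

Radius of convergence at 0: 5/8.
At 5/8: an algebraic (square-root) branch point.


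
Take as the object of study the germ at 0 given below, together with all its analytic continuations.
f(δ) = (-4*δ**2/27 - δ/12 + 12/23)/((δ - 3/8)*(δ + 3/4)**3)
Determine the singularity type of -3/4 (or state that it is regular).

The point is a pole of order 3.

The denominator factor δ + 3/4 vanishes at -3/4 and appears to the power 3; the numerator there equals 553/1104, nonzero, and no other factor vanishes.
Hence a pole whose order is the multiplicity, 3.


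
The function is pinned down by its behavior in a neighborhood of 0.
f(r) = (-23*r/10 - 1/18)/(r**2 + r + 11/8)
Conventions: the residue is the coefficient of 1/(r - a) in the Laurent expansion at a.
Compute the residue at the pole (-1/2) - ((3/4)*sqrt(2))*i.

The residue is (-23/20) + ((197/540)*sqrt(2))*i.

The factor r**2 + r + 11/8 splits as (r - a)(r - a') with a = (-1/2) - ((3/4)*sqrt(2))*i, a' = (-1/2) + ((3/4)*sqrt(2))*i. At the order-1 pole a set g(r) = (r - a)*f(r) = [-23*r/10 - 1/18] / (r - a').
Simple pole: residue = g(a) at a = (-1/2) - ((3/4)*sqrt(2))*i, which is (-23/20) + ((197/540)*sqrt(2))*i.


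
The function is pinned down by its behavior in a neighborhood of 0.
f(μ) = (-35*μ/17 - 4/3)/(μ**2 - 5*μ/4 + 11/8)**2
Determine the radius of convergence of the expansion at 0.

The radius of convergence is (1/4)*sqrt(22).


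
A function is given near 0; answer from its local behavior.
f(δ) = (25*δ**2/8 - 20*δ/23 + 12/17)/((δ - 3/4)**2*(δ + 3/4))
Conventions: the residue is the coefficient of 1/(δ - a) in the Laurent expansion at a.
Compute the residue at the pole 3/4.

At the order-2 pole 3/4 set g(δ) = (δ - (3/4))^2*f(δ) = (25*δ**2/8 - 20*δ/23 + 12/17)/(δ + 3/4).
Order-2 pole: residue = g'(a); g'(3/4) = 21773/12512, so the residue is 21773/12512.

The residue is 21773/12512.


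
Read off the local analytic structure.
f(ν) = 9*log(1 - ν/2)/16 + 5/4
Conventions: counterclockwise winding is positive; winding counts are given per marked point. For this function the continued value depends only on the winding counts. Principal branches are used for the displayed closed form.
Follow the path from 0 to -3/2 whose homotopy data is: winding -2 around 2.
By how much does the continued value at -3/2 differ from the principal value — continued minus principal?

The rational part is single-valued and drops out of the difference; each branch term changes only by its own monodromy.
(9/16)*log(1 - ν/(2)): each positive loop around 2 adds 2*pi*i to the log, so winding -2 contributes (9/16)*(-2)*2*pi*i = -(9/4)*pi*i.
Summing the contributions at ν = -3/2 gives -(9/4)*pi*i.

Continued minus principal equals -(9/4)*pi*i.


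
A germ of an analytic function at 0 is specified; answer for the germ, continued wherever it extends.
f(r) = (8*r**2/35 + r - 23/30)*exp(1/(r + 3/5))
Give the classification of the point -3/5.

The point is an essential singularity.

The exponent 1/(r - (-3/5)) has a pole at -3/5, so exp(1/(r - (-3/5))) takes every nonzero value near it: an essential singularity (not a pole of any order).


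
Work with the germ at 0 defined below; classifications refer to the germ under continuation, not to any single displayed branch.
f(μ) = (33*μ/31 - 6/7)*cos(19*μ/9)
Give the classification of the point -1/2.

The point is a regular point.

There is no denominator, hence no pole anywhere.
The factor cos(19*μ/9) is entire.
So the germ continues analytically to -1/2.


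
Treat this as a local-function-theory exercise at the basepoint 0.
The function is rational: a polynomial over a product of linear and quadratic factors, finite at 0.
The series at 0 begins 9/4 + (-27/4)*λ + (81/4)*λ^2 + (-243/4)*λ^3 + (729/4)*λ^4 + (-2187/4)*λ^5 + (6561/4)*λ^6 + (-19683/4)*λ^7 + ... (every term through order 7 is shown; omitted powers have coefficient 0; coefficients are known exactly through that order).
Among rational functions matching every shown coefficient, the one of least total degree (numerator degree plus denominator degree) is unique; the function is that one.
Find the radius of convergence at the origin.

No rational of total degree below 1 reproduces all 8 coefficients; solving the [0/1] Pade equations on them gives f(λ) = 3/(4*(λ + 1/3)), whose expansion matches every shown term.
Denominator factor (λ + 1/3): pole of order 1 at -1/3, modulus 1/3.
The radius of convergence is the smallest modulus among the singular points: 1/3.

The radius of convergence is 1/3.


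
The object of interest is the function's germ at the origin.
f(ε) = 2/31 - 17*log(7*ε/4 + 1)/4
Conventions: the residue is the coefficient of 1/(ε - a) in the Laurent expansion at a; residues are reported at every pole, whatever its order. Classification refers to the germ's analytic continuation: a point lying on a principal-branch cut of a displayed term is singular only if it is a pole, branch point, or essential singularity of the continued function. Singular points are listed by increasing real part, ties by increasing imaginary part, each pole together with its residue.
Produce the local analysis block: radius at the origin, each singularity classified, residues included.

Branch term (-17/4)*log(1 - ε/(-4/7)): its argument vanishes at ε = -4/7, a logarithmic branch point, modulus 4/7.
The radius of convergence is the smallest modulus among the singular points: 4/7.

Radius of convergence at 0: 4/7.
At -4/7: a logarithmic branch point.


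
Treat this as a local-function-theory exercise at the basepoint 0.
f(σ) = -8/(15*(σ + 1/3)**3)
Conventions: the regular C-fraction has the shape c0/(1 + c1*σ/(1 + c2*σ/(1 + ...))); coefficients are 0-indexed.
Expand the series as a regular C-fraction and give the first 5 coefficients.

The regular C-fraction coefficients are [-72/5, 9, -3, 2, -1/2].

Taylor coefficients (expand at 0): a_0 = -72/5, a_1 = 648/5, a_2 = -3888/5, a_3 = 3888, a_4 = -17496.
c0 = a_0 = -72/5. Peel one level at a time: if S = 1 + c*σ/S' with S'(0) = 1, then c is the σ-coefficient of S and S' = c*σ/(S - 1).
S_1 = c0/f = 1 + (9)*σ + (27)*σ^2 + ...; c1 = 9.
S_2 = c1*σ/(S_1 - 1) = 1 + (-3)*σ + (6)*σ^2 + ...; c2 = -3.
S_3 = c2*σ/(S_2 - 1) = 1 + (2)*σ + (1)*σ^2 + ...; c3 = 2.
S_4 = c3*σ/(S_3 - 1) = 1 + (-1/2)*σ + ...; c4 = -1/2.


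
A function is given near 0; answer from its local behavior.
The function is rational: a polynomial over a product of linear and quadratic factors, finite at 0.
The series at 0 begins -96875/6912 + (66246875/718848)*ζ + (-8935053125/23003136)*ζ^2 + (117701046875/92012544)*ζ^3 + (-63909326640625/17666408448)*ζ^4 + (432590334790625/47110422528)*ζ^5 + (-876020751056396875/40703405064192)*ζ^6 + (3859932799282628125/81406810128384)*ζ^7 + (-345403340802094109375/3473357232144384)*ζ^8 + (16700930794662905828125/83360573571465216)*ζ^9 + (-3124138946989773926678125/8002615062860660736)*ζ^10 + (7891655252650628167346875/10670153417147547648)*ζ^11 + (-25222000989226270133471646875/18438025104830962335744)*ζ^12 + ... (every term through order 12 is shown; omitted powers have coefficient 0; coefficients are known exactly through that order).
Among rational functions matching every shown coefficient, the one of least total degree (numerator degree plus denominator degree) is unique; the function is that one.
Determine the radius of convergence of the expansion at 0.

The radius of convergence is 6/5 - (1/5)*sqrt(6).

No rational of total degree below 11 reproduces all 13 coefficients; solving the [1/10] Pade equations on them gives f(ζ) = (-10*ζ/13 - 31/2)/((ζ**2 - ζ/4 - 4/5)**2*(ζ**2 + 12*ζ/5 + 6/5)**3), whose expansion matches every shown term.
Denominator factor (ζ**2 + 12*ζ/5 + 6/5)^3: discriminant 24/25, real irrational roots -6/5 + (1/5)*sqrt(6) and -6/5 - (1/5)*sqrt(6); poles of order 3, moduli 6/5 - (1/5)*sqrt(6) and 6/5 + (1/5)*sqrt(6).
Denominator factor (ζ**2 - ζ/4 - 4/5)^2: discriminant 261/80, real irrational roots 1/8 + (3/40)*sqrt(145) and 1/8 - (3/40)*sqrt(145); poles of order 2, moduli 1/8 + (3/40)*sqrt(145) and -1/8 + (3/40)*sqrt(145).
The radius of convergence is the smallest modulus among the singular points: 6/5 - (1/5)*sqrt(6).


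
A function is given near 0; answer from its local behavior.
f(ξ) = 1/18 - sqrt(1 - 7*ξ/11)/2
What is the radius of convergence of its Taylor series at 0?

The radius of convergence is 11/7.

Branch term (-1/2)*sqrt(1 - ξ/(11/7)): its argument vanishes at ξ = 11/7, a square-root branch point, modulus 11/7.
The radius of convergence is the smallest modulus among the singular points: 11/7.


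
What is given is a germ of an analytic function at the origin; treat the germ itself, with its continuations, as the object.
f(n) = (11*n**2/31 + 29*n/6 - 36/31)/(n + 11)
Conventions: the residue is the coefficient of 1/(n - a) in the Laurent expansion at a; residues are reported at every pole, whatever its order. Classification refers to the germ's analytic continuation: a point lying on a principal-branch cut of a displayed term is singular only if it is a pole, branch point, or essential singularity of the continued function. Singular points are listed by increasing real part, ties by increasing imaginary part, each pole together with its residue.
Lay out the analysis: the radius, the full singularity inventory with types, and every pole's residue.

Radius of convergence at 0: 11.
At -11: a pole of order 1; residue -2119/186.

Denominator factor (n + 11): pole of order 1 at -11, modulus 11.
The radius of convergence is the smallest modulus among the singular points: 11.
At the order-1 pole -11 set g(n) = (n - (-11))*f(n) = 11*n**2/31 + 29*n/6 - 36/31.
Simple pole: residue = g(a) at a = -11, which is -2119/186.


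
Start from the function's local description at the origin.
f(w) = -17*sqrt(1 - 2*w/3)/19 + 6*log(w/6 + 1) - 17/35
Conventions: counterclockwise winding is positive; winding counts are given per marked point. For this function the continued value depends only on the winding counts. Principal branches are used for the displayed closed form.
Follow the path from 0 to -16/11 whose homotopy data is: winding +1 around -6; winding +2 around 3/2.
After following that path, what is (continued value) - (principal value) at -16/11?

The rational part is single-valued and drops out of the difference; each branch term changes only by its own monodromy.
(6)*log(1 - w/(-6)): each positive loop around -6 adds 2*pi*i to the log, so winding +1 contributes (6)*(1)*2*pi*i = (12)*pi*i.
(-17/19)*sqrt(1 - w/(3/2)): winding +2 is even, the square root returns to the same sheet, contribution 0.
Summing the contributions at w = -16/11 gives (12)*pi*i.

Continued minus principal equals (12)*pi*i.


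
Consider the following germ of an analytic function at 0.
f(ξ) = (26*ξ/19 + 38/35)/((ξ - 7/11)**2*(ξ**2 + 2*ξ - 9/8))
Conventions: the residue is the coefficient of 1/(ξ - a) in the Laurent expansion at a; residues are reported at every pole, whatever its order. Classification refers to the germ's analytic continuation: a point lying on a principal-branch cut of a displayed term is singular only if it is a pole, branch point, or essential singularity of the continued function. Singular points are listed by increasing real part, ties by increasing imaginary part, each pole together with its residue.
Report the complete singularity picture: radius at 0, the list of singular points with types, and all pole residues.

Radius of convergence at 0: -1 + (1/4)*sqrt(34).
At -1 - (1/4)*sqrt(34): a pole of order 1; residue 1759342904/190339625 - (5084040544/3235773625)*sqrt(34).
At -1 + (1/4)*sqrt(34): a pole of order 1; residue 1759342904/190339625 + (5084040544/3235773625)*sqrt(34).
At 7/11: a pole of order 2; residue -3518685808/190339625.


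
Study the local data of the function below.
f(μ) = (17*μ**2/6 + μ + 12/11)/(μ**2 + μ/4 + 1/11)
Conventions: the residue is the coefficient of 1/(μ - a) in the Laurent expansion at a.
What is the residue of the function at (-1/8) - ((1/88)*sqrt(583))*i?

The residue is (7/48) + ((51/848)*sqrt(583))*i.

The factor μ**2 + μ/4 + 1/11 splits as (μ - a)(μ - a') with a = (-1/8) - ((1/88)*sqrt(583))*i, a' = (-1/8) + ((1/88)*sqrt(583))*i. At the order-1 pole a set g(μ) = (μ - a)*f(μ) = [17*μ**2/6 + μ + 12/11] / (μ - a').
Simple pole: residue = g(a) at a = (-1/8) - ((1/88)*sqrt(583))*i, which is (7/48) + ((51/848)*sqrt(583))*i.


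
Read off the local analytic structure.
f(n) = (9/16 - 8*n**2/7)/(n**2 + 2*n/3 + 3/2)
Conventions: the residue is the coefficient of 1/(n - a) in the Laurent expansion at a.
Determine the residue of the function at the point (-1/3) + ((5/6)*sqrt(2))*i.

The residue is (8/21) - ((2039/3360)*sqrt(2))*i.

The factor n**2 + 2*n/3 + 3/2 splits as (n - a)(n - a') with a = (-1/3) + ((5/6)*sqrt(2))*i, a' = (-1/3) - ((5/6)*sqrt(2))*i. At the order-1 pole a set g(n) = (n - a)*f(n) = [9/16 - 8*n**2/7] / (n - a').
Simple pole: residue = g(a) at a = (-1/3) + ((5/6)*sqrt(2))*i, which is (8/21) - ((2039/3360)*sqrt(2))*i.


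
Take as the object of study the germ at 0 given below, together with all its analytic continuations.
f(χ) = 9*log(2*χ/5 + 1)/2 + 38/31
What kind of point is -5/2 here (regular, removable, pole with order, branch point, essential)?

The term (9/2)*log(1 - χ/(-5/2)) has argument 1 - -5/2/(-5/2) = 0 at -5/2: a logarithmic (infinitely-sheeted) branch point; the remaining terms are analytic or single-valued there.

The point is a logarithmic branch point.


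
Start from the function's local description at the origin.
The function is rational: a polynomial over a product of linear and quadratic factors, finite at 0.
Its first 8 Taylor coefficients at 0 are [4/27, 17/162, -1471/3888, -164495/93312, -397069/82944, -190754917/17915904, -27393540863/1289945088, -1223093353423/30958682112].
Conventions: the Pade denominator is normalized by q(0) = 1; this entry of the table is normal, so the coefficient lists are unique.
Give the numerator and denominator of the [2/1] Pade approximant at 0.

The Pade approximant has numerator coefficients [4/27, -23248/39717, -310016/357453]; denominator coefficients [1, -164495/35304].


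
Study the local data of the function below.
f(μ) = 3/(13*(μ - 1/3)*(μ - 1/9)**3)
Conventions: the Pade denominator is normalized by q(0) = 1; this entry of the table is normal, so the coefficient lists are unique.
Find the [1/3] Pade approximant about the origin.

Taylor coefficients needed (expand at 0): a_0 = 6561/13, a_1 = 196830/13, a_2 = 3779136/13, a_3 = 59167098/13, a_4 = 823202109/13.
Write the denominator as Q(μ) = 1 + q1*μ + q2*μ^2 + q3*μ^3. Requiring Q*f - P = O(μ^5) with deg P <= 1 kills the coefficients of μ^2..μ^4 in Q*f:
  μ^2: a_2 + q1*a_1 + q2*a_0 = 0, i.e. 3779136/13 + (196830/13)*q1 + (6561/13)*q2 = 0.
  μ^3: a_3 + q1*a_2 + q2*a_1 + q3*a_0 = 0, i.e. 59167098/13 + (3779136/13)*q1 + (196830/13)*q2 + (6561/13)*q3 = 0.
  μ^4: a_4 + q1*a_3 + q2*a_2 + q3*a_1 = 0, i.e. 823202109/13 + (59167098/13)*q1 + (3779136/13)*q2 + (196830/13)*q3 = 0.
Solving this linear system: q1 = -57/2, q2 = 279, q3 = -972.
The numerator is Q*f truncated at degree 1: P0 = a_0 = 6561/13; P1 = a_1 + q1*a_0 = 19683/26.

The Pade approximant has numerator coefficients [6561/13, 19683/26]; denominator coefficients [1, -57/2, 279, -972].


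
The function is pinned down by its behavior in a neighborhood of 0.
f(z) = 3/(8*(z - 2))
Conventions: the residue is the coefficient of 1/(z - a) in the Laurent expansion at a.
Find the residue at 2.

The residue is 3/8.

At the order-1 pole 2 set g(z) = (z - (2))*f(z) = 3/8.
Simple pole: residue = g(a) at a = 2, which is 3/8.


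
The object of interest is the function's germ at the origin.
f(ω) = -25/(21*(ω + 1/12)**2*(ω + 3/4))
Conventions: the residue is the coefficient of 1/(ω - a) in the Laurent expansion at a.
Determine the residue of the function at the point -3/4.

The residue is -75/28.

At the order-1 pole -3/4 set g(ω) = (ω - (-3/4))*f(ω) = -25/(21*(ω + 1/12)**2).
Simple pole: residue = g(a) at a = -3/4, which is -75/28.


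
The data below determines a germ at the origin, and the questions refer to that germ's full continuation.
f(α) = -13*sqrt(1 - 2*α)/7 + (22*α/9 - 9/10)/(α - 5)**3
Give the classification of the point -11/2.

The point is a regular point.

Denominator factors: α - 5 = -21/2 at α = -11/2 — none vanishes.
Branch term sqrt(1 - α/(1/2)): argument at -11/2 is 12, nonzero, so -11/2 is not its branch point (a point on a principal cut is still regular for the continued germ).
So the germ continues analytically to -11/2.


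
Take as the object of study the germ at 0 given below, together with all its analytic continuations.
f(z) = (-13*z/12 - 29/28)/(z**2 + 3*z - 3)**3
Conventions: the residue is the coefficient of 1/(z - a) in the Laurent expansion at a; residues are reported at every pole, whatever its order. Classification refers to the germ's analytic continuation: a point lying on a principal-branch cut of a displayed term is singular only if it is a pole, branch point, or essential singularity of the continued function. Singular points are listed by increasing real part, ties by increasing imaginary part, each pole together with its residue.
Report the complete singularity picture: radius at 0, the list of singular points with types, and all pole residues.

Denominator factor (z**2 + 3*z - 3)^3: discriminant 21, real irrational roots -3/2 + (1/2)*sqrt(21) and -3/2 - (1/2)*sqrt(21); poles of order 3, moduli -3/2 + (1/2)*sqrt(21) and 3/2 + (1/2)*sqrt(21).
The radius of convergence is the smallest modulus among the singular points: -3/2 + (1/2)*sqrt(21).
The factor z**2 + 3*z - 3 splits as (z - a)(z - a') with a = -3/2 - (1/2)*sqrt(21), a' = -3/2 + (1/2)*sqrt(21). At the order-3 pole a set g(z) = (z - a)^3*f(z) = [-13*z/12 - 29/28] / (z - a')^3.
Order-3 pole: residue = g''(a)/2; g''(-3/2 - (1/2)*sqrt(21)) = -(11/14406)*sqrt(21), so the residue is -(11/28812)*sqrt(21).
The factor z**2 + 3*z - 3 splits as (z - a)(z - a') with a = -3/2 + (1/2)*sqrt(21), a' = -3/2 - (1/2)*sqrt(21). At the order-3 pole a set g(z) = (z - a)^3*f(z) = [-13*z/12 - 29/28] / (z - a')^3.
Order-3 pole: residue = g''(a)/2; g''(-3/2 + (1/2)*sqrt(21)) = (11/14406)*sqrt(21), so the residue is (11/28812)*sqrt(21).
List the singular points by increasing real part (a conjugate pair: the negative imaginary part first).

Radius of convergence at 0: -3/2 + (1/2)*sqrt(21).
At -3/2 - (1/2)*sqrt(21): a pole of order 3; residue -(11/28812)*sqrt(21).
At -3/2 + (1/2)*sqrt(21): a pole of order 3; residue (11/28812)*sqrt(21).


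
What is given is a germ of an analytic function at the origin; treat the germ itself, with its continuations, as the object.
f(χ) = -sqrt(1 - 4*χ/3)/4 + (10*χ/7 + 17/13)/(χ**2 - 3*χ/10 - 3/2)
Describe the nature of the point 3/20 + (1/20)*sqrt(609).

The denominator factor χ**2 - 3*χ/10 - 3/2 vanishes at 3/20 + (1/20)*sqrt(609) and appears to the power 1; the numerator there equals 277/182 + (1/14)*sqrt(609), nonzero, and no other factor vanishes.
The branch terms are analytic at this point.
Hence a pole whose order is the multiplicity, 1.

The point is a pole of order 1.


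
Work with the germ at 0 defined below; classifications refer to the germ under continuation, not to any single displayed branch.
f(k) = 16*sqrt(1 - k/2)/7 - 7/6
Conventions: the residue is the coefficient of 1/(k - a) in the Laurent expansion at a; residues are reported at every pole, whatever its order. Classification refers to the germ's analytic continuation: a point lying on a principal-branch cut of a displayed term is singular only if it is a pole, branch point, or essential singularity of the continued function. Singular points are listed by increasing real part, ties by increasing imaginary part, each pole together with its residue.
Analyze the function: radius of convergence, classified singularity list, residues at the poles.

Branch term (16/7)*sqrt(1 - k/(2)): its argument vanishes at k = 2, a square-root branch point, modulus 2.
The radius of convergence is the smallest modulus among the singular points: 2.

Radius of convergence at 0: 2.
At 2: an algebraic (square-root) branch point.


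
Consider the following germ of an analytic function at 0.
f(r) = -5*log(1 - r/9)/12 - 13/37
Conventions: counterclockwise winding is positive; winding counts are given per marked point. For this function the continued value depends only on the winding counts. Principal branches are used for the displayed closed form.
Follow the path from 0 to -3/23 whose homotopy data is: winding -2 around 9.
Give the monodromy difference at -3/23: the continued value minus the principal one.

Continued minus principal equals (5/3)*pi*i.

The rational part is single-valued and drops out of the difference; each branch term changes only by its own monodromy.
(-5/12)*log(1 - r/(9)): each positive loop around 9 adds 2*pi*i to the log, so winding -2 contributes (-5/12)*(-2)*2*pi*i = (5/3)*pi*i.
Summing the contributions at r = -3/23 gives (5/3)*pi*i.


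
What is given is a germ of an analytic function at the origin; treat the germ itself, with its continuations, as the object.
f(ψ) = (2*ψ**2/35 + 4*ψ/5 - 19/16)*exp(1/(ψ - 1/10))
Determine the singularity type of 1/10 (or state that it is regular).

The exponent 1/(ψ - (1/10)) has a pole at 1/10, so exp(1/(ψ - (1/10))) takes every nonzero value near it: an essential singularity (not a pole of any order).

The point is an essential singularity.


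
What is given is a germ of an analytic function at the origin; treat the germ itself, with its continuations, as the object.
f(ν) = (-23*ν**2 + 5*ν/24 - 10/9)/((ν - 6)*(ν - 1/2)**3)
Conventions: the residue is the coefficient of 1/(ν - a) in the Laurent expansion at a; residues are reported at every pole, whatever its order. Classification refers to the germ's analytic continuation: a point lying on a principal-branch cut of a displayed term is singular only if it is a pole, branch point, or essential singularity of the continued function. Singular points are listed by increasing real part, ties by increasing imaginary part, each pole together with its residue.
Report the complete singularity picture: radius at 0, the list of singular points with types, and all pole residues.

Radius of convergence at 0: 1/2.
At 1/2: a pole of order 3; residue 59606/11979.
At 6: a pole of order 1; residue -59606/11979.

Denominator factor (ν - 6): pole of order 1 at 6, modulus 6.
Denominator factor (ν - 1/2)^3: pole of order 3 at 1/2, modulus 1/2.
The radius of convergence is the smallest modulus among the singular points: 1/2.
At the order-3 pole 1/2 set g(ν) = (ν - (1/2))^3*f(ν) = (-23*ν**2 + 5*ν/24 - 10/9)/(ν - 6).
Order-3 pole: residue = g''(a)/2; g''(1/2) = 119212/11979, so the residue is 59606/11979.
At the order-1 pole 6 set g(ν) = (ν - (6))*f(ν) = (-23*ν**2 + 5*ν/24 - 10/9)/(ν - 1/2)**3.
Simple pole: residue = g(a) at a = 6, which is -59606/11979.
List the singular points by increasing real part (a conjugate pair: the negative imaginary part first).


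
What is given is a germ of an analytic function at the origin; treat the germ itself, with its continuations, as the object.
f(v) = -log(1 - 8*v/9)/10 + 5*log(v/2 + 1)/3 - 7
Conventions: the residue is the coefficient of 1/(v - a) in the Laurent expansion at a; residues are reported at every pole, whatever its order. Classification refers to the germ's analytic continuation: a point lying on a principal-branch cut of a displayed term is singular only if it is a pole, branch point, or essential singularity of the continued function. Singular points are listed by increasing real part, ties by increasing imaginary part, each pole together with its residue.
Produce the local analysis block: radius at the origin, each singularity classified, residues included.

Branch term (5/3)*log(1 - v/(-2)): its argument vanishes at v = -2, a logarithmic branch point, modulus 2.
Branch term (-1/10)*log(1 - v/(9/8)): its argument vanishes at v = 9/8, a logarithmic branch point, modulus 9/8.
The radius of convergence is the smallest modulus among the singular points: 9/8.
List the singular points by increasing real part (a conjugate pair: the negative imaginary part first).

Radius of convergence at 0: 9/8.
At -2: a logarithmic branch point.
At 9/8: a logarithmic branch point.


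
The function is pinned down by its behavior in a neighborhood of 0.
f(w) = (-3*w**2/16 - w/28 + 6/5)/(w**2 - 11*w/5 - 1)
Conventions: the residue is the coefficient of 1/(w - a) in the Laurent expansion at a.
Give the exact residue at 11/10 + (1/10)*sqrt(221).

The factor w**2 - 11*w/5 - 1 splits as (w - a)(w - a') with a = 11/10 + (1/10)*sqrt(221), a' = 11/10 - (1/10)*sqrt(221). At the order-1 pole a set g(w) = (w - a)*f(w) = [-3*w**2/16 - w/28 + 6/5] / (w - a').
Simple pole: residue = g(a) at a = 11/10 + (1/10)*sqrt(221), which is -251/1120 + (2909/247520)*sqrt(221).

The residue is -251/1120 + (2909/247520)*sqrt(221).


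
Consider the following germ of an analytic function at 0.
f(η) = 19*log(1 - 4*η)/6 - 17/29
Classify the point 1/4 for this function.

The term (19/6)*log(1 - η/(1/4)) has argument 1 - 1/4/(1/4) = 0 at 1/4: a logarithmic (infinitely-sheeted) branch point; the remaining terms are analytic or single-valued there.

The point is a logarithmic branch point.


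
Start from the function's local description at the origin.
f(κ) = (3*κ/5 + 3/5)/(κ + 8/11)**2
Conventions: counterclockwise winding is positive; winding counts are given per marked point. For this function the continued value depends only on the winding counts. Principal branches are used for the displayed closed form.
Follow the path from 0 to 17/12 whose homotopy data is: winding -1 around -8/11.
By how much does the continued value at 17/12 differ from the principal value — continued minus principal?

The function is rational, hence single-valued: continuing it around any pole returns the same value, so the difference is 0.

Continued minus principal equals 0.


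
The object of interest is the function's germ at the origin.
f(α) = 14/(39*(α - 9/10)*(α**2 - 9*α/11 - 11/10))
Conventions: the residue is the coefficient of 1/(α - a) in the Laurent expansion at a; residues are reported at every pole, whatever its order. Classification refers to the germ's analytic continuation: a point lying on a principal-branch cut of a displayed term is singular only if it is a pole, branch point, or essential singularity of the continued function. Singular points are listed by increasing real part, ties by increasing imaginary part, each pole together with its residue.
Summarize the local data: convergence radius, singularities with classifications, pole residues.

Radius of convergence at 0: -9/22 + (1/110)*sqrt(15335).
At 9/22 - (1/110)*sqrt(15335): a pole of order 1; residue 7700/44031 - (27720/45014359)*sqrt(15335).
At 9/10: a pole of order 1; residue -15400/44031.
At 9/22 + (1/110)*sqrt(15335): a pole of order 1; residue 7700/44031 + (27720/45014359)*sqrt(15335).

Denominator factor (α - 9/10): pole of order 1 at 9/10, modulus 9/10.
Denominator factor (α**2 - 9*α/11 - 11/10): discriminant 3067/605, real irrational roots 9/22 + (1/110)*sqrt(15335) and 9/22 - (1/110)*sqrt(15335); poles of order 1, moduli 9/22 + (1/110)*sqrt(15335) and -9/22 + (1/110)*sqrt(15335).
The radius of convergence is the smallest modulus among the singular points: -9/22 + (1/110)*sqrt(15335).
The factor α**2 - 9*α/11 - 11/10 splits as (α - a)(α - a') with a = 9/22 - (1/110)*sqrt(15335), a' = 9/22 + (1/110)*sqrt(15335). At the order-1 pole a set g(α) = (α - a)*f(α) = [14/(39*(α - 9/10))] / (α - a').
Simple pole: residue = g(a) at a = 9/22 - (1/110)*sqrt(15335), which is 7700/44031 - (27720/45014359)*sqrt(15335).
At the order-1 pole 9/10 set g(α) = (α - (9/10))*f(α) = 14/(39*(α**2 - 9*α/11 - 11/10)).
Simple pole: residue = g(a) at a = 9/10, which is -15400/44031.
The factor α**2 - 9*α/11 - 11/10 splits as (α - a)(α - a') with a = 9/22 + (1/110)*sqrt(15335), a' = 9/22 - (1/110)*sqrt(15335). At the order-1 pole a set g(α) = (α - a)*f(α) = [14/(39*(α - 9/10))] / (α - a').
Simple pole: residue = g(a) at a = 9/22 + (1/110)*sqrt(15335), which is 7700/44031 + (27720/45014359)*sqrt(15335).
List the singular points by increasing real part (a conjugate pair: the negative imaginary part first).


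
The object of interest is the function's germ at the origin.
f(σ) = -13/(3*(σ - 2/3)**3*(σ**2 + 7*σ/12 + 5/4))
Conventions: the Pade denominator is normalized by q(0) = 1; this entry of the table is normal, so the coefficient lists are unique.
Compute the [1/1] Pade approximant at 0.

The Pade approximant has numerator coefficients [117/10, 38259/2420]; denominator coefficients [1, -4868/1815].

Taylor coefficients needed (expand at 0): a_0 = 117/10, a_1 = 4719/100, a_2 = 15821/125.
Write the denominator as Q(σ) = 1 + q1*σ. Requiring Q*f - P = O(σ^3) with deg P <= 1 kills the coefficients of σ^2..σ^2 in Q*f:
  σ^2: a_2 + q1*a_1 = 0, i.e. 15821/125 + (4719/100)*q1 = 0.
Solving this linear system: q1 = -4868/1815.
The numerator is Q*f truncated at degree 1: P0 = a_0 = 117/10; P1 = a_1 + q1*a_0 = 38259/2420.


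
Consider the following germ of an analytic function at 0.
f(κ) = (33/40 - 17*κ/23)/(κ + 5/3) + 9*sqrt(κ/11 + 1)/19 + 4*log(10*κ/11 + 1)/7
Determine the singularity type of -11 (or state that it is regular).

The point is an algebraic (square-root) branch point.

The term (9/19)*sqrt(1 - κ/(-11)) has argument 1 - -11/(-11) = 0 at -11: a square-root (algebraic, two-sheeted) branch point; the remaining terms are analytic or single-valued there.


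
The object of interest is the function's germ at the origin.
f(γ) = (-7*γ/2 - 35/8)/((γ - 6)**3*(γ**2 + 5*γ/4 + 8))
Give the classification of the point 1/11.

Denominator factors: γ - 6 = -65/11 at γ = 1/11; γ**2 + 5*γ/4 + 8 = 3931/484 at γ = 1/11 — none vanishes.
So the germ continues analytically to 1/11.

The point is a regular point.


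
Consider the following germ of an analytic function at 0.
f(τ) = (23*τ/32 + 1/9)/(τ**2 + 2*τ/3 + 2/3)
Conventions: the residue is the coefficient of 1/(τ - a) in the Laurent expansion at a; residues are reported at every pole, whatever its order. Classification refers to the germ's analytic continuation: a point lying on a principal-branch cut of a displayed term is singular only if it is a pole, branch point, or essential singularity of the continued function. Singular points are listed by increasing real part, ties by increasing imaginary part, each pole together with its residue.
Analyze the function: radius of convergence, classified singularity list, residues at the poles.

Denominator factor (τ**2 + 2*τ/3 + 2/3): discriminant -20/9, complex-conjugate roots (-1/3) + ((1/3)*sqrt(5))*i and (-1/3) - ((1/3)*sqrt(5))*i; poles of order 1, moduli (1/3)*sqrt(6) and (1/3)*sqrt(6).
The radius of convergence is the smallest modulus among the singular points: (1/3)*sqrt(6).
The factor τ**2 + 2*τ/3 + 2/3 splits as (τ - a)(τ - a') with a = (-1/3) - ((1/3)*sqrt(5))*i, a' = (-1/3) + ((1/3)*sqrt(5))*i. At the order-1 pole a set g(τ) = (τ - a)*f(τ) = [23*τ/32 + 1/9] / (τ - a').
Simple pole: residue = g(a) at a = (-1/3) - ((1/3)*sqrt(5))*i, which is (23/64) - ((37/960)*sqrt(5))*i.
The factor τ**2 + 2*τ/3 + 2/3 splits as (τ - a)(τ - a') with a = (-1/3) + ((1/3)*sqrt(5))*i, a' = (-1/3) - ((1/3)*sqrt(5))*i. At the order-1 pole a set g(τ) = (τ - a)*f(τ) = [23*τ/32 + 1/9] / (τ - a').
Simple pole: residue = g(a) at a = (-1/3) + ((1/3)*sqrt(5))*i, which is (23/64) + ((37/960)*sqrt(5))*i.
List the singular points by increasing real part (a conjugate pair: the negative imaginary part first).

Radius of convergence at 0: (1/3)*sqrt(6).
At (-1/3) - ((1/3)*sqrt(5))*i: a pole of order 1; residue (23/64) - ((37/960)*sqrt(5))*i.
At (-1/3) + ((1/3)*sqrt(5))*i: a pole of order 1; residue (23/64) + ((37/960)*sqrt(5))*i.


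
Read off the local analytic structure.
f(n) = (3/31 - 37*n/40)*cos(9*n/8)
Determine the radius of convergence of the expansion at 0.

The factor cos(9*n/8) is entire and contributes no finite singular point.
The polynomial part has no poles.
No finite singular points: the Taylor series at 0 converges everywhere.

The radius of convergence is infinite.


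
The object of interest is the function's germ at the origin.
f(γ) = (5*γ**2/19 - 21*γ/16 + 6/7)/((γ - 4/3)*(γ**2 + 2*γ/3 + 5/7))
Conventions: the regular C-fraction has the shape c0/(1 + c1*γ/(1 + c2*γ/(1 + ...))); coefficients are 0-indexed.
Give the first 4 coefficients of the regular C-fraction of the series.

The regular C-fraction coefficients are [-9/10, 823/480, -880901/500384, 4436179952/5903420973].

Taylor coefficients (expand at 0): a_0 = -9/10, a_1 = 2469/1600, a_2 = 43033/608000, a_3 = -74352203/36480000.
c0 = a_0 = -9/10. Peel one level at a time: if S = 1 + c*γ/S' with S'(0) = 1, then c is the γ-coefficient of S and S' = c*γ/(S - 1).
S_1 = c0/f = 1 + (823/480)*γ + (880901/291840)*γ^2 + ...; c1 = 823/480.
S_2 = c1*γ/(S_1 - 1) = 1 + (-880901/500384)*γ + (1940828729/1467094614)*γ^2 + ...; c2 = -880901/500384.
S_3 = c2*γ/(S_2 - 1) = 1 + (4436179952/5903420973)*γ + ...; c3 = 4436179952/5903420973.


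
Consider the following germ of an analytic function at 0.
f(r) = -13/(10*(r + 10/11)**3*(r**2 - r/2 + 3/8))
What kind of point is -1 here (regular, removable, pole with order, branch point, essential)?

Denominator factors: r**2 - r/2 + 3/8 = 15/8 at r = -1; r + 10/11 = -1/11 at r = -1 — none vanishes.
So the germ continues analytically to -1.

The point is a regular point.


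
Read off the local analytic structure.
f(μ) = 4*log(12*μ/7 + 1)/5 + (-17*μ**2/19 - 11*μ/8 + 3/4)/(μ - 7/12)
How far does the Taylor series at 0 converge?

The radius of convergence is 7/12.

Denominator factor (μ - 7/12): pole of order 1 at 7/12, modulus 7/12.
Branch term (4/5)*log(1 - μ/(-7/12)): its argument vanishes at μ = -7/12, a logarithmic branch point, modulus 7/12.
The radius of convergence is the smallest modulus among the singular points: 7/12.
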